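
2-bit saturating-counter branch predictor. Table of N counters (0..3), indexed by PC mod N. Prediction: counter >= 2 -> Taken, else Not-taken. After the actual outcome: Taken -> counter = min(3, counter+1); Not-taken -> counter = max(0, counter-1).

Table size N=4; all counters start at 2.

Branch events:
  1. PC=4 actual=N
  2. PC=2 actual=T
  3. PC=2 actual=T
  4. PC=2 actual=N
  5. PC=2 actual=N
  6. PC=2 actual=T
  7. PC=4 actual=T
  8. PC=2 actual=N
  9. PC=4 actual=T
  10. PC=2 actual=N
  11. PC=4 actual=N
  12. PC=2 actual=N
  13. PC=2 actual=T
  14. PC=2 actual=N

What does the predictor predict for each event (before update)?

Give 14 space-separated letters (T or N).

Answer: T T T T T N N T T N T N N N

Derivation:
Ev 1: PC=4 idx=0 pred=T actual=N -> ctr[0]=1
Ev 2: PC=2 idx=2 pred=T actual=T -> ctr[2]=3
Ev 3: PC=2 idx=2 pred=T actual=T -> ctr[2]=3
Ev 4: PC=2 idx=2 pred=T actual=N -> ctr[2]=2
Ev 5: PC=2 idx=2 pred=T actual=N -> ctr[2]=1
Ev 6: PC=2 idx=2 pred=N actual=T -> ctr[2]=2
Ev 7: PC=4 idx=0 pred=N actual=T -> ctr[0]=2
Ev 8: PC=2 idx=2 pred=T actual=N -> ctr[2]=1
Ev 9: PC=4 idx=0 pred=T actual=T -> ctr[0]=3
Ev 10: PC=2 idx=2 pred=N actual=N -> ctr[2]=0
Ev 11: PC=4 idx=0 pred=T actual=N -> ctr[0]=2
Ev 12: PC=2 idx=2 pred=N actual=N -> ctr[2]=0
Ev 13: PC=2 idx=2 pred=N actual=T -> ctr[2]=1
Ev 14: PC=2 idx=2 pred=N actual=N -> ctr[2]=0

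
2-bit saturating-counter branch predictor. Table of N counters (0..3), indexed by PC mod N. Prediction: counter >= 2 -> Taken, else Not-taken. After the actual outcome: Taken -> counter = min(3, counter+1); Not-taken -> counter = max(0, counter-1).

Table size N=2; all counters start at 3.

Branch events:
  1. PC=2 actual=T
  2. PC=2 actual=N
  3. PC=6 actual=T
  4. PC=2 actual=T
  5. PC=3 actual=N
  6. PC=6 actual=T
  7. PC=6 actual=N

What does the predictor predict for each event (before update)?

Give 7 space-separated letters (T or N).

Answer: T T T T T T T

Derivation:
Ev 1: PC=2 idx=0 pred=T actual=T -> ctr[0]=3
Ev 2: PC=2 idx=0 pred=T actual=N -> ctr[0]=2
Ev 3: PC=6 idx=0 pred=T actual=T -> ctr[0]=3
Ev 4: PC=2 idx=0 pred=T actual=T -> ctr[0]=3
Ev 5: PC=3 idx=1 pred=T actual=N -> ctr[1]=2
Ev 6: PC=6 idx=0 pred=T actual=T -> ctr[0]=3
Ev 7: PC=6 idx=0 pred=T actual=N -> ctr[0]=2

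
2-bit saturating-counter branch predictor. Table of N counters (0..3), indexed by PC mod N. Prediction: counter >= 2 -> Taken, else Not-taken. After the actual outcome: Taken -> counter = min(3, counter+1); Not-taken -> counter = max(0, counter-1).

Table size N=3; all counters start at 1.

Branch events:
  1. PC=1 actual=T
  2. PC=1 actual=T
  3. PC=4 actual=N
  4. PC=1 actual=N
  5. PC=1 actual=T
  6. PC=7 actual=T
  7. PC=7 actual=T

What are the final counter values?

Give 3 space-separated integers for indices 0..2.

Ev 1: PC=1 idx=1 pred=N actual=T -> ctr[1]=2
Ev 2: PC=1 idx=1 pred=T actual=T -> ctr[1]=3
Ev 3: PC=4 idx=1 pred=T actual=N -> ctr[1]=2
Ev 4: PC=1 idx=1 pred=T actual=N -> ctr[1]=1
Ev 5: PC=1 idx=1 pred=N actual=T -> ctr[1]=2
Ev 6: PC=7 idx=1 pred=T actual=T -> ctr[1]=3
Ev 7: PC=7 idx=1 pred=T actual=T -> ctr[1]=3

Answer: 1 3 1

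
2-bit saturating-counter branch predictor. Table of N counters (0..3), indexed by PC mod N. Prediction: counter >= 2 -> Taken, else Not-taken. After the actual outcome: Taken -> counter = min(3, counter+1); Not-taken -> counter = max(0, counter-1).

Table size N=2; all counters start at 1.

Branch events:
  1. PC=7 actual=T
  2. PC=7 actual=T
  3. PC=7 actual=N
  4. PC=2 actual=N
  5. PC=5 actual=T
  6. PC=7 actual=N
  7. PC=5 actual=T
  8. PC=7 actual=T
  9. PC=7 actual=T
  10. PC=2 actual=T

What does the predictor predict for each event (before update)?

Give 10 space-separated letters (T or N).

Ev 1: PC=7 idx=1 pred=N actual=T -> ctr[1]=2
Ev 2: PC=7 idx=1 pred=T actual=T -> ctr[1]=3
Ev 3: PC=7 idx=1 pred=T actual=N -> ctr[1]=2
Ev 4: PC=2 idx=0 pred=N actual=N -> ctr[0]=0
Ev 5: PC=5 idx=1 pred=T actual=T -> ctr[1]=3
Ev 6: PC=7 idx=1 pred=T actual=N -> ctr[1]=2
Ev 7: PC=5 idx=1 pred=T actual=T -> ctr[1]=3
Ev 8: PC=7 idx=1 pred=T actual=T -> ctr[1]=3
Ev 9: PC=7 idx=1 pred=T actual=T -> ctr[1]=3
Ev 10: PC=2 idx=0 pred=N actual=T -> ctr[0]=1

Answer: N T T N T T T T T N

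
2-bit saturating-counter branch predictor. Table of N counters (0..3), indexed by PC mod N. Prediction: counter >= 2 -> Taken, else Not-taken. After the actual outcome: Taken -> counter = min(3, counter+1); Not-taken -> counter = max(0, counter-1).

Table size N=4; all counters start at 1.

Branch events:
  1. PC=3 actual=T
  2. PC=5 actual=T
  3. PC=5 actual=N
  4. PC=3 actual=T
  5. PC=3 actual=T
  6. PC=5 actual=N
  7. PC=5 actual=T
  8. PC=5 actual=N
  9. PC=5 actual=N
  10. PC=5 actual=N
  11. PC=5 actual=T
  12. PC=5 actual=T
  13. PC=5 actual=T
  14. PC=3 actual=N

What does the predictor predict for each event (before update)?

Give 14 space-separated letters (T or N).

Answer: N N T T T N N N N N N N T T

Derivation:
Ev 1: PC=3 idx=3 pred=N actual=T -> ctr[3]=2
Ev 2: PC=5 idx=1 pred=N actual=T -> ctr[1]=2
Ev 3: PC=5 idx=1 pred=T actual=N -> ctr[1]=1
Ev 4: PC=3 idx=3 pred=T actual=T -> ctr[3]=3
Ev 5: PC=3 idx=3 pred=T actual=T -> ctr[3]=3
Ev 6: PC=5 idx=1 pred=N actual=N -> ctr[1]=0
Ev 7: PC=5 idx=1 pred=N actual=T -> ctr[1]=1
Ev 8: PC=5 idx=1 pred=N actual=N -> ctr[1]=0
Ev 9: PC=5 idx=1 pred=N actual=N -> ctr[1]=0
Ev 10: PC=5 idx=1 pred=N actual=N -> ctr[1]=0
Ev 11: PC=5 idx=1 pred=N actual=T -> ctr[1]=1
Ev 12: PC=5 idx=1 pred=N actual=T -> ctr[1]=2
Ev 13: PC=5 idx=1 pred=T actual=T -> ctr[1]=3
Ev 14: PC=3 idx=3 pred=T actual=N -> ctr[3]=2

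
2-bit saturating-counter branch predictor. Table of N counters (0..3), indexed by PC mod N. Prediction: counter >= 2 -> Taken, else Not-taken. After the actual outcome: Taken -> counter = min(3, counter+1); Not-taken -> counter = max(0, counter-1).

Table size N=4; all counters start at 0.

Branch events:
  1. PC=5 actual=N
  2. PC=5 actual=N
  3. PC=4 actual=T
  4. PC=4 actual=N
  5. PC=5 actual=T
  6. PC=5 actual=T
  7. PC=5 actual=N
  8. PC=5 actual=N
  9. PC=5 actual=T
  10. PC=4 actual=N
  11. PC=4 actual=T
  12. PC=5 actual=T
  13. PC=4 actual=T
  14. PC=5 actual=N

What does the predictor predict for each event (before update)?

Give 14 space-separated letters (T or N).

Answer: N N N N N N T N N N N N N T

Derivation:
Ev 1: PC=5 idx=1 pred=N actual=N -> ctr[1]=0
Ev 2: PC=5 idx=1 pred=N actual=N -> ctr[1]=0
Ev 3: PC=4 idx=0 pred=N actual=T -> ctr[0]=1
Ev 4: PC=4 idx=0 pred=N actual=N -> ctr[0]=0
Ev 5: PC=5 idx=1 pred=N actual=T -> ctr[1]=1
Ev 6: PC=5 idx=1 pred=N actual=T -> ctr[1]=2
Ev 7: PC=5 idx=1 pred=T actual=N -> ctr[1]=1
Ev 8: PC=5 idx=1 pred=N actual=N -> ctr[1]=0
Ev 9: PC=5 idx=1 pred=N actual=T -> ctr[1]=1
Ev 10: PC=4 idx=0 pred=N actual=N -> ctr[0]=0
Ev 11: PC=4 idx=0 pred=N actual=T -> ctr[0]=1
Ev 12: PC=5 idx=1 pred=N actual=T -> ctr[1]=2
Ev 13: PC=4 idx=0 pred=N actual=T -> ctr[0]=2
Ev 14: PC=5 idx=1 pred=T actual=N -> ctr[1]=1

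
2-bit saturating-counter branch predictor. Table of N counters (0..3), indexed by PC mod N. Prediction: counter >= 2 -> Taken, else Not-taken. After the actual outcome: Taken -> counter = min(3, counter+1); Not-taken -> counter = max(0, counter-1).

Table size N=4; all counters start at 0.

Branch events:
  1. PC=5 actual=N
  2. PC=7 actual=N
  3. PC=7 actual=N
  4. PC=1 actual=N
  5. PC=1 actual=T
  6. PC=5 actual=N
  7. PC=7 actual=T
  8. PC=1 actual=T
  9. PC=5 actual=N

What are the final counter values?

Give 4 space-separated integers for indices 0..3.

Answer: 0 0 0 1

Derivation:
Ev 1: PC=5 idx=1 pred=N actual=N -> ctr[1]=0
Ev 2: PC=7 idx=3 pred=N actual=N -> ctr[3]=0
Ev 3: PC=7 idx=3 pred=N actual=N -> ctr[3]=0
Ev 4: PC=1 idx=1 pred=N actual=N -> ctr[1]=0
Ev 5: PC=1 idx=1 pred=N actual=T -> ctr[1]=1
Ev 6: PC=5 idx=1 pred=N actual=N -> ctr[1]=0
Ev 7: PC=7 idx=3 pred=N actual=T -> ctr[3]=1
Ev 8: PC=1 idx=1 pred=N actual=T -> ctr[1]=1
Ev 9: PC=5 idx=1 pred=N actual=N -> ctr[1]=0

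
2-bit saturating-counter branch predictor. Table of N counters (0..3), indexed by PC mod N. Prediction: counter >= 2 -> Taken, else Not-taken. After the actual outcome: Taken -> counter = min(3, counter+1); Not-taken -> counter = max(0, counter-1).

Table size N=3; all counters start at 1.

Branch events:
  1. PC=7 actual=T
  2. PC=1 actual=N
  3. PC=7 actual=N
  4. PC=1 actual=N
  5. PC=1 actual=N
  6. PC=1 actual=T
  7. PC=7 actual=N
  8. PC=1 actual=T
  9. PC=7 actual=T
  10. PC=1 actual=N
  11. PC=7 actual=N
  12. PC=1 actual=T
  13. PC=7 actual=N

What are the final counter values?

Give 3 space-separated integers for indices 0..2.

Answer: 1 0 1

Derivation:
Ev 1: PC=7 idx=1 pred=N actual=T -> ctr[1]=2
Ev 2: PC=1 idx=1 pred=T actual=N -> ctr[1]=1
Ev 3: PC=7 idx=1 pred=N actual=N -> ctr[1]=0
Ev 4: PC=1 idx=1 pred=N actual=N -> ctr[1]=0
Ev 5: PC=1 idx=1 pred=N actual=N -> ctr[1]=0
Ev 6: PC=1 idx=1 pred=N actual=T -> ctr[1]=1
Ev 7: PC=7 idx=1 pred=N actual=N -> ctr[1]=0
Ev 8: PC=1 idx=1 pred=N actual=T -> ctr[1]=1
Ev 9: PC=7 idx=1 pred=N actual=T -> ctr[1]=2
Ev 10: PC=1 idx=1 pred=T actual=N -> ctr[1]=1
Ev 11: PC=7 idx=1 pred=N actual=N -> ctr[1]=0
Ev 12: PC=1 idx=1 pred=N actual=T -> ctr[1]=1
Ev 13: PC=7 idx=1 pred=N actual=N -> ctr[1]=0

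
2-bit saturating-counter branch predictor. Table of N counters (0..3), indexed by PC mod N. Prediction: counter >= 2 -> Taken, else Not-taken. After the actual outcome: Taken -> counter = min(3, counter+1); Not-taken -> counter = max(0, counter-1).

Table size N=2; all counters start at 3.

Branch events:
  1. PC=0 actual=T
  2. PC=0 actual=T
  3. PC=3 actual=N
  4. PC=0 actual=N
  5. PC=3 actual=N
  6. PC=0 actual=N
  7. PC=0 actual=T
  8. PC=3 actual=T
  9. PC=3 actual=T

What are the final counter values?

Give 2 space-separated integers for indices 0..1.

Answer: 2 3

Derivation:
Ev 1: PC=0 idx=0 pred=T actual=T -> ctr[0]=3
Ev 2: PC=0 idx=0 pred=T actual=T -> ctr[0]=3
Ev 3: PC=3 idx=1 pred=T actual=N -> ctr[1]=2
Ev 4: PC=0 idx=0 pred=T actual=N -> ctr[0]=2
Ev 5: PC=3 idx=1 pred=T actual=N -> ctr[1]=1
Ev 6: PC=0 idx=0 pred=T actual=N -> ctr[0]=1
Ev 7: PC=0 idx=0 pred=N actual=T -> ctr[0]=2
Ev 8: PC=3 idx=1 pred=N actual=T -> ctr[1]=2
Ev 9: PC=3 idx=1 pred=T actual=T -> ctr[1]=3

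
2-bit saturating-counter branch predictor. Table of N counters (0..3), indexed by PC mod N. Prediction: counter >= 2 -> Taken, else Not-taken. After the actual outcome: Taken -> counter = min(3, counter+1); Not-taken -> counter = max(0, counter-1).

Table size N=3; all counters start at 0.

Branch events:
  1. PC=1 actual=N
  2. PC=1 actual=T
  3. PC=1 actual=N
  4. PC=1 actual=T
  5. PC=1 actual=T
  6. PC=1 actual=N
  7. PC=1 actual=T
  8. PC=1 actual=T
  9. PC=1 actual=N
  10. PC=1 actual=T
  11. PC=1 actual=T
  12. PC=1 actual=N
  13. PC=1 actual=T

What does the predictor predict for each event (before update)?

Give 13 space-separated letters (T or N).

Ev 1: PC=1 idx=1 pred=N actual=N -> ctr[1]=0
Ev 2: PC=1 idx=1 pred=N actual=T -> ctr[1]=1
Ev 3: PC=1 idx=1 pred=N actual=N -> ctr[1]=0
Ev 4: PC=1 idx=1 pred=N actual=T -> ctr[1]=1
Ev 5: PC=1 idx=1 pred=N actual=T -> ctr[1]=2
Ev 6: PC=1 idx=1 pred=T actual=N -> ctr[1]=1
Ev 7: PC=1 idx=1 pred=N actual=T -> ctr[1]=2
Ev 8: PC=1 idx=1 pred=T actual=T -> ctr[1]=3
Ev 9: PC=1 idx=1 pred=T actual=N -> ctr[1]=2
Ev 10: PC=1 idx=1 pred=T actual=T -> ctr[1]=3
Ev 11: PC=1 idx=1 pred=T actual=T -> ctr[1]=3
Ev 12: PC=1 idx=1 pred=T actual=N -> ctr[1]=2
Ev 13: PC=1 idx=1 pred=T actual=T -> ctr[1]=3

Answer: N N N N N T N T T T T T T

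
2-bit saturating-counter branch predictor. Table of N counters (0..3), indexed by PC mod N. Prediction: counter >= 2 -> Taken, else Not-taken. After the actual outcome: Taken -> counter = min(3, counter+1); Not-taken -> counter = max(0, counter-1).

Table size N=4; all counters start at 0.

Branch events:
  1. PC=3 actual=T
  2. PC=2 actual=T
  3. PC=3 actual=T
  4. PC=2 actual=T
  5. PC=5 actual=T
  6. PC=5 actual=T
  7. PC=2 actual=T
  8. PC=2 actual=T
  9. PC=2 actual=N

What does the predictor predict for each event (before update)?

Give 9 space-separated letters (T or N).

Ev 1: PC=3 idx=3 pred=N actual=T -> ctr[3]=1
Ev 2: PC=2 idx=2 pred=N actual=T -> ctr[2]=1
Ev 3: PC=3 idx=3 pred=N actual=T -> ctr[3]=2
Ev 4: PC=2 idx=2 pred=N actual=T -> ctr[2]=2
Ev 5: PC=5 idx=1 pred=N actual=T -> ctr[1]=1
Ev 6: PC=5 idx=1 pred=N actual=T -> ctr[1]=2
Ev 7: PC=2 idx=2 pred=T actual=T -> ctr[2]=3
Ev 8: PC=2 idx=2 pred=T actual=T -> ctr[2]=3
Ev 9: PC=2 idx=2 pred=T actual=N -> ctr[2]=2

Answer: N N N N N N T T T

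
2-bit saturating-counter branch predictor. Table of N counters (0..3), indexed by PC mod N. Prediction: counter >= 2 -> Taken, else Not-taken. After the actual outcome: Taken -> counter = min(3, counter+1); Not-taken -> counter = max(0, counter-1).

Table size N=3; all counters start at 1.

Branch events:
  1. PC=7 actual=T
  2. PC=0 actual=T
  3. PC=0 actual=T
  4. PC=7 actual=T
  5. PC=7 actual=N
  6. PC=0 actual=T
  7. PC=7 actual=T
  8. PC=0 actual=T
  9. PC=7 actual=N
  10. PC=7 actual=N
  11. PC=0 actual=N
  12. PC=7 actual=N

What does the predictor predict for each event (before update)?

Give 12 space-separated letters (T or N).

Answer: N N T T T T T T T T T N

Derivation:
Ev 1: PC=7 idx=1 pred=N actual=T -> ctr[1]=2
Ev 2: PC=0 idx=0 pred=N actual=T -> ctr[0]=2
Ev 3: PC=0 idx=0 pred=T actual=T -> ctr[0]=3
Ev 4: PC=7 idx=1 pred=T actual=T -> ctr[1]=3
Ev 5: PC=7 idx=1 pred=T actual=N -> ctr[1]=2
Ev 6: PC=0 idx=0 pred=T actual=T -> ctr[0]=3
Ev 7: PC=7 idx=1 pred=T actual=T -> ctr[1]=3
Ev 8: PC=0 idx=0 pred=T actual=T -> ctr[0]=3
Ev 9: PC=7 idx=1 pred=T actual=N -> ctr[1]=2
Ev 10: PC=7 idx=1 pred=T actual=N -> ctr[1]=1
Ev 11: PC=0 idx=0 pred=T actual=N -> ctr[0]=2
Ev 12: PC=7 idx=1 pred=N actual=N -> ctr[1]=0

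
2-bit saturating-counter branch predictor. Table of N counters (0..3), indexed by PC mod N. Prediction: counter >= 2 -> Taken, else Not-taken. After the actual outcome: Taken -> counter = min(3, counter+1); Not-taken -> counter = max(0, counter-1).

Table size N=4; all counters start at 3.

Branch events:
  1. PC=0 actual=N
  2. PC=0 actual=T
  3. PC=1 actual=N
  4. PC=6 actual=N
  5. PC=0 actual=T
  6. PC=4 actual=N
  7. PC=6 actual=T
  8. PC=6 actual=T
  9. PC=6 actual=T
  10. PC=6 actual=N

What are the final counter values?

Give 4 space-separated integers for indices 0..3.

Answer: 2 2 2 3

Derivation:
Ev 1: PC=0 idx=0 pred=T actual=N -> ctr[0]=2
Ev 2: PC=0 idx=0 pred=T actual=T -> ctr[0]=3
Ev 3: PC=1 idx=1 pred=T actual=N -> ctr[1]=2
Ev 4: PC=6 idx=2 pred=T actual=N -> ctr[2]=2
Ev 5: PC=0 idx=0 pred=T actual=T -> ctr[0]=3
Ev 6: PC=4 idx=0 pred=T actual=N -> ctr[0]=2
Ev 7: PC=6 idx=2 pred=T actual=T -> ctr[2]=3
Ev 8: PC=6 idx=2 pred=T actual=T -> ctr[2]=3
Ev 9: PC=6 idx=2 pred=T actual=T -> ctr[2]=3
Ev 10: PC=6 idx=2 pred=T actual=N -> ctr[2]=2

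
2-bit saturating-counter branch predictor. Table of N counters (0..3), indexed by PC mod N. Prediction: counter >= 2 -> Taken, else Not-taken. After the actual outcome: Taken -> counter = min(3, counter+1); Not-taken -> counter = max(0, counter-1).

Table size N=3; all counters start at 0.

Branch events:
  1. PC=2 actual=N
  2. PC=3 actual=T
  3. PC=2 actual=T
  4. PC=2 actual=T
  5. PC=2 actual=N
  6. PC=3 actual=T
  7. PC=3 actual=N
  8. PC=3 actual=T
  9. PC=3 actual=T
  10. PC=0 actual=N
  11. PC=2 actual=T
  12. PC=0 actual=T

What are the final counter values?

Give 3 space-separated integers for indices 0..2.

Ev 1: PC=2 idx=2 pred=N actual=N -> ctr[2]=0
Ev 2: PC=3 idx=0 pred=N actual=T -> ctr[0]=1
Ev 3: PC=2 idx=2 pred=N actual=T -> ctr[2]=1
Ev 4: PC=2 idx=2 pred=N actual=T -> ctr[2]=2
Ev 5: PC=2 idx=2 pred=T actual=N -> ctr[2]=1
Ev 6: PC=3 idx=0 pred=N actual=T -> ctr[0]=2
Ev 7: PC=3 idx=0 pred=T actual=N -> ctr[0]=1
Ev 8: PC=3 idx=0 pred=N actual=T -> ctr[0]=2
Ev 9: PC=3 idx=0 pred=T actual=T -> ctr[0]=3
Ev 10: PC=0 idx=0 pred=T actual=N -> ctr[0]=2
Ev 11: PC=2 idx=2 pred=N actual=T -> ctr[2]=2
Ev 12: PC=0 idx=0 pred=T actual=T -> ctr[0]=3

Answer: 3 0 2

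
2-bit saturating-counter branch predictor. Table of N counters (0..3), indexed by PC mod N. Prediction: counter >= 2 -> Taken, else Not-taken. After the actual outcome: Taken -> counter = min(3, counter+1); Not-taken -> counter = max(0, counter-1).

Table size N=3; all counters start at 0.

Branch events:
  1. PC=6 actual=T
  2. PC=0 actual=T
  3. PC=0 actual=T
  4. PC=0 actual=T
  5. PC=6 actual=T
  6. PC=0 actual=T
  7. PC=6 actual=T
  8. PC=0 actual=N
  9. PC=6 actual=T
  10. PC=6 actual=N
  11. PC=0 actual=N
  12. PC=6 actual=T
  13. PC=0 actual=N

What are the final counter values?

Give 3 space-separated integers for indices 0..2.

Answer: 1 0 0

Derivation:
Ev 1: PC=6 idx=0 pred=N actual=T -> ctr[0]=1
Ev 2: PC=0 idx=0 pred=N actual=T -> ctr[0]=2
Ev 3: PC=0 idx=0 pred=T actual=T -> ctr[0]=3
Ev 4: PC=0 idx=0 pred=T actual=T -> ctr[0]=3
Ev 5: PC=6 idx=0 pred=T actual=T -> ctr[0]=3
Ev 6: PC=0 idx=0 pred=T actual=T -> ctr[0]=3
Ev 7: PC=6 idx=0 pred=T actual=T -> ctr[0]=3
Ev 8: PC=0 idx=0 pred=T actual=N -> ctr[0]=2
Ev 9: PC=6 idx=0 pred=T actual=T -> ctr[0]=3
Ev 10: PC=6 idx=0 pred=T actual=N -> ctr[0]=2
Ev 11: PC=0 idx=0 pred=T actual=N -> ctr[0]=1
Ev 12: PC=6 idx=0 pred=N actual=T -> ctr[0]=2
Ev 13: PC=0 idx=0 pred=T actual=N -> ctr[0]=1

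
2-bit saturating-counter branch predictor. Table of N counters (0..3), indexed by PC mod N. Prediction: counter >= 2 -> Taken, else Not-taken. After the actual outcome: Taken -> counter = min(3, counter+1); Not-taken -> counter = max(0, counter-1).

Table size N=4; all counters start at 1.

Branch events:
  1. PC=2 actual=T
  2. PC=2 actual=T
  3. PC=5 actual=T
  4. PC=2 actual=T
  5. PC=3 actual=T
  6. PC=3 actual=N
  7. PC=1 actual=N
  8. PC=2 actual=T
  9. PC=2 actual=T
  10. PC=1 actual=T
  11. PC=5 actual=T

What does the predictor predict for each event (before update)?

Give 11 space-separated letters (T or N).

Ev 1: PC=2 idx=2 pred=N actual=T -> ctr[2]=2
Ev 2: PC=2 idx=2 pred=T actual=T -> ctr[2]=3
Ev 3: PC=5 idx=1 pred=N actual=T -> ctr[1]=2
Ev 4: PC=2 idx=2 pred=T actual=T -> ctr[2]=3
Ev 5: PC=3 idx=3 pred=N actual=T -> ctr[3]=2
Ev 6: PC=3 idx=3 pred=T actual=N -> ctr[3]=1
Ev 7: PC=1 idx=1 pred=T actual=N -> ctr[1]=1
Ev 8: PC=2 idx=2 pred=T actual=T -> ctr[2]=3
Ev 9: PC=2 idx=2 pred=T actual=T -> ctr[2]=3
Ev 10: PC=1 idx=1 pred=N actual=T -> ctr[1]=2
Ev 11: PC=5 idx=1 pred=T actual=T -> ctr[1]=3

Answer: N T N T N T T T T N T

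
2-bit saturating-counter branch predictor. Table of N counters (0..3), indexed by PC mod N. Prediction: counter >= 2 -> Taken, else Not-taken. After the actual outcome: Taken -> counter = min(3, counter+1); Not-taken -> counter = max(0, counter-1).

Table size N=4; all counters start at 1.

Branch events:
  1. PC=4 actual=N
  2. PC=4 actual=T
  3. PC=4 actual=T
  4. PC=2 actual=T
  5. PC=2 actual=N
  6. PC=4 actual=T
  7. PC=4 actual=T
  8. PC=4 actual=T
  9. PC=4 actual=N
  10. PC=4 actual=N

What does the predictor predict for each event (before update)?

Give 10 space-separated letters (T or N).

Ev 1: PC=4 idx=0 pred=N actual=N -> ctr[0]=0
Ev 2: PC=4 idx=0 pred=N actual=T -> ctr[0]=1
Ev 3: PC=4 idx=0 pred=N actual=T -> ctr[0]=2
Ev 4: PC=2 idx=2 pred=N actual=T -> ctr[2]=2
Ev 5: PC=2 idx=2 pred=T actual=N -> ctr[2]=1
Ev 6: PC=4 idx=0 pred=T actual=T -> ctr[0]=3
Ev 7: PC=4 idx=0 pred=T actual=T -> ctr[0]=3
Ev 8: PC=4 idx=0 pred=T actual=T -> ctr[0]=3
Ev 9: PC=4 idx=0 pred=T actual=N -> ctr[0]=2
Ev 10: PC=4 idx=0 pred=T actual=N -> ctr[0]=1

Answer: N N N N T T T T T T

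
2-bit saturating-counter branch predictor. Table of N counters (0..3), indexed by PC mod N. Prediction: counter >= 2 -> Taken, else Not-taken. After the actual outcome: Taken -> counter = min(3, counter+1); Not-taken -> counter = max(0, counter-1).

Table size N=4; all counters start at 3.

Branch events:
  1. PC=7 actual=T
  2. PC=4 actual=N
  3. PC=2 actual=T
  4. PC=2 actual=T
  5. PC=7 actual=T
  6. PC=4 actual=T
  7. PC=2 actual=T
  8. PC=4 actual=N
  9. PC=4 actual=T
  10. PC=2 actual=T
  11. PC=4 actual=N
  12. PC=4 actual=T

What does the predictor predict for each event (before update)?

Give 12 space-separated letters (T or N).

Ev 1: PC=7 idx=3 pred=T actual=T -> ctr[3]=3
Ev 2: PC=4 idx=0 pred=T actual=N -> ctr[0]=2
Ev 3: PC=2 idx=2 pred=T actual=T -> ctr[2]=3
Ev 4: PC=2 idx=2 pred=T actual=T -> ctr[2]=3
Ev 5: PC=7 idx=3 pred=T actual=T -> ctr[3]=3
Ev 6: PC=4 idx=0 pred=T actual=T -> ctr[0]=3
Ev 7: PC=2 idx=2 pred=T actual=T -> ctr[2]=3
Ev 8: PC=4 idx=0 pred=T actual=N -> ctr[0]=2
Ev 9: PC=4 idx=0 pred=T actual=T -> ctr[0]=3
Ev 10: PC=2 idx=2 pred=T actual=T -> ctr[2]=3
Ev 11: PC=4 idx=0 pred=T actual=N -> ctr[0]=2
Ev 12: PC=4 idx=0 pred=T actual=T -> ctr[0]=3

Answer: T T T T T T T T T T T T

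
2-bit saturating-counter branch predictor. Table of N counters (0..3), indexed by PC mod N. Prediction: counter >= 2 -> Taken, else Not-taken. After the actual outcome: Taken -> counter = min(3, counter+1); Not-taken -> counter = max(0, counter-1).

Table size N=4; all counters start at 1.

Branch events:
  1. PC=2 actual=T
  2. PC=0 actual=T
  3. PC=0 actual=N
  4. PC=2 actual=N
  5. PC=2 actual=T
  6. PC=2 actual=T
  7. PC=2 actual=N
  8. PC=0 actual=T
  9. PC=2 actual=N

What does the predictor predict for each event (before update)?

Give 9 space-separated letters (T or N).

Answer: N N T T N T T N T

Derivation:
Ev 1: PC=2 idx=2 pred=N actual=T -> ctr[2]=2
Ev 2: PC=0 idx=0 pred=N actual=T -> ctr[0]=2
Ev 3: PC=0 idx=0 pred=T actual=N -> ctr[0]=1
Ev 4: PC=2 idx=2 pred=T actual=N -> ctr[2]=1
Ev 5: PC=2 idx=2 pred=N actual=T -> ctr[2]=2
Ev 6: PC=2 idx=2 pred=T actual=T -> ctr[2]=3
Ev 7: PC=2 idx=2 pred=T actual=N -> ctr[2]=2
Ev 8: PC=0 idx=0 pred=N actual=T -> ctr[0]=2
Ev 9: PC=2 idx=2 pred=T actual=N -> ctr[2]=1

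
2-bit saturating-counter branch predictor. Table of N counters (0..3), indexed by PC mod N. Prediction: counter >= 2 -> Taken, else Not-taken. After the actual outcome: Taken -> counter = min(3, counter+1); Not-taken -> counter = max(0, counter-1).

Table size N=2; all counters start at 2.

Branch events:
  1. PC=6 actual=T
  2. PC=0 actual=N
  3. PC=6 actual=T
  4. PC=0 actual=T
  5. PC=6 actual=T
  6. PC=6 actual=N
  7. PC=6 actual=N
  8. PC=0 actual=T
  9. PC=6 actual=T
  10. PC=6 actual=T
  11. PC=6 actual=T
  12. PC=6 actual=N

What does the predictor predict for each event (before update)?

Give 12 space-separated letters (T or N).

Answer: T T T T T T T N T T T T

Derivation:
Ev 1: PC=6 idx=0 pred=T actual=T -> ctr[0]=3
Ev 2: PC=0 idx=0 pred=T actual=N -> ctr[0]=2
Ev 3: PC=6 idx=0 pred=T actual=T -> ctr[0]=3
Ev 4: PC=0 idx=0 pred=T actual=T -> ctr[0]=3
Ev 5: PC=6 idx=0 pred=T actual=T -> ctr[0]=3
Ev 6: PC=6 idx=0 pred=T actual=N -> ctr[0]=2
Ev 7: PC=6 idx=0 pred=T actual=N -> ctr[0]=1
Ev 8: PC=0 idx=0 pred=N actual=T -> ctr[0]=2
Ev 9: PC=6 idx=0 pred=T actual=T -> ctr[0]=3
Ev 10: PC=6 idx=0 pred=T actual=T -> ctr[0]=3
Ev 11: PC=6 idx=0 pred=T actual=T -> ctr[0]=3
Ev 12: PC=6 idx=0 pred=T actual=N -> ctr[0]=2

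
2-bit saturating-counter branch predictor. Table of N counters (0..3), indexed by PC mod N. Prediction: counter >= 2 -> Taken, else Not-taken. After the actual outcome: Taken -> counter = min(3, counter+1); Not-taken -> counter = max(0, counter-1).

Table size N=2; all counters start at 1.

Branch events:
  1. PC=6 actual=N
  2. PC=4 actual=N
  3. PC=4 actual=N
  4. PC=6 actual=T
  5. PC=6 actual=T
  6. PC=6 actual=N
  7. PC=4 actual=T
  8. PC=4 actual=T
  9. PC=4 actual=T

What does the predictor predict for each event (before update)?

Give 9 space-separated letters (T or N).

Answer: N N N N N T N T T

Derivation:
Ev 1: PC=6 idx=0 pred=N actual=N -> ctr[0]=0
Ev 2: PC=4 idx=0 pred=N actual=N -> ctr[0]=0
Ev 3: PC=4 idx=0 pred=N actual=N -> ctr[0]=0
Ev 4: PC=6 idx=0 pred=N actual=T -> ctr[0]=1
Ev 5: PC=6 idx=0 pred=N actual=T -> ctr[0]=2
Ev 6: PC=6 idx=0 pred=T actual=N -> ctr[0]=1
Ev 7: PC=4 idx=0 pred=N actual=T -> ctr[0]=2
Ev 8: PC=4 idx=0 pred=T actual=T -> ctr[0]=3
Ev 9: PC=4 idx=0 pred=T actual=T -> ctr[0]=3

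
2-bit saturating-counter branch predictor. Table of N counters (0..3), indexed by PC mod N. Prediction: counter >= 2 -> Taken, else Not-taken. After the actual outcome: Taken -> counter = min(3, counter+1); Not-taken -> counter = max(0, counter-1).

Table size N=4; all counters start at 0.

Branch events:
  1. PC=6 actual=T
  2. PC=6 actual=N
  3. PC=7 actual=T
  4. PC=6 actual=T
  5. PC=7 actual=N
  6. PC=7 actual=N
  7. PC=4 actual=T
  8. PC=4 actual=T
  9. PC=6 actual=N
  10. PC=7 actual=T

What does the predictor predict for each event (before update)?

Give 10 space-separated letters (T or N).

Ev 1: PC=6 idx=2 pred=N actual=T -> ctr[2]=1
Ev 2: PC=6 idx=2 pred=N actual=N -> ctr[2]=0
Ev 3: PC=7 idx=3 pred=N actual=T -> ctr[3]=1
Ev 4: PC=6 idx=2 pred=N actual=T -> ctr[2]=1
Ev 5: PC=7 idx=3 pred=N actual=N -> ctr[3]=0
Ev 6: PC=7 idx=3 pred=N actual=N -> ctr[3]=0
Ev 7: PC=4 idx=0 pred=N actual=T -> ctr[0]=1
Ev 8: PC=4 idx=0 pred=N actual=T -> ctr[0]=2
Ev 9: PC=6 idx=2 pred=N actual=N -> ctr[2]=0
Ev 10: PC=7 idx=3 pred=N actual=T -> ctr[3]=1

Answer: N N N N N N N N N N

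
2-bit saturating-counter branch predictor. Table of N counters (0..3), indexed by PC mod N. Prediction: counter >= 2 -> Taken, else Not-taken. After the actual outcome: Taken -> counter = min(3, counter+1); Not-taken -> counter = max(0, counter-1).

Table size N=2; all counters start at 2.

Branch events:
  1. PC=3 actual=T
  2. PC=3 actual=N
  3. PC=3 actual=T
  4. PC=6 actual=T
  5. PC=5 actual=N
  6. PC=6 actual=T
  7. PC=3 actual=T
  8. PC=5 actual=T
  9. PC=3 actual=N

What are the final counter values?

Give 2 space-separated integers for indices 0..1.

Ev 1: PC=3 idx=1 pred=T actual=T -> ctr[1]=3
Ev 2: PC=3 idx=1 pred=T actual=N -> ctr[1]=2
Ev 3: PC=3 idx=1 pred=T actual=T -> ctr[1]=3
Ev 4: PC=6 idx=0 pred=T actual=T -> ctr[0]=3
Ev 5: PC=5 idx=1 pred=T actual=N -> ctr[1]=2
Ev 6: PC=6 idx=0 pred=T actual=T -> ctr[0]=3
Ev 7: PC=3 idx=1 pred=T actual=T -> ctr[1]=3
Ev 8: PC=5 idx=1 pred=T actual=T -> ctr[1]=3
Ev 9: PC=3 idx=1 pred=T actual=N -> ctr[1]=2

Answer: 3 2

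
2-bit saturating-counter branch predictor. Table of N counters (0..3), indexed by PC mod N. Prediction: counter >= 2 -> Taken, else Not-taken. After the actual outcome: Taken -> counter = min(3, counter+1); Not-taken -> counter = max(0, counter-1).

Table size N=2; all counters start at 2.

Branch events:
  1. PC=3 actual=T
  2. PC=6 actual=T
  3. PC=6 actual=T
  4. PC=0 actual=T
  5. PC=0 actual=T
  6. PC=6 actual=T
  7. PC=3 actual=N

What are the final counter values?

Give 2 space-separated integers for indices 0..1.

Answer: 3 2

Derivation:
Ev 1: PC=3 idx=1 pred=T actual=T -> ctr[1]=3
Ev 2: PC=6 idx=0 pred=T actual=T -> ctr[0]=3
Ev 3: PC=6 idx=0 pred=T actual=T -> ctr[0]=3
Ev 4: PC=0 idx=0 pred=T actual=T -> ctr[0]=3
Ev 5: PC=0 idx=0 pred=T actual=T -> ctr[0]=3
Ev 6: PC=6 idx=0 pred=T actual=T -> ctr[0]=3
Ev 7: PC=3 idx=1 pred=T actual=N -> ctr[1]=2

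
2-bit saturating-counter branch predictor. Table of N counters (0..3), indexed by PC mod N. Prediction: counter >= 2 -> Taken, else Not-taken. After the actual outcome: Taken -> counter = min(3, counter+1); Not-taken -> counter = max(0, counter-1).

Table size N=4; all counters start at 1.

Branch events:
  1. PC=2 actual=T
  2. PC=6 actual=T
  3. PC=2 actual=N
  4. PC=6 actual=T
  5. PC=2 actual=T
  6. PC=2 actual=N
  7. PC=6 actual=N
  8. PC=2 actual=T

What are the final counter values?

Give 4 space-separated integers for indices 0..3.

Ev 1: PC=2 idx=2 pred=N actual=T -> ctr[2]=2
Ev 2: PC=6 idx=2 pred=T actual=T -> ctr[2]=3
Ev 3: PC=2 idx=2 pred=T actual=N -> ctr[2]=2
Ev 4: PC=6 idx=2 pred=T actual=T -> ctr[2]=3
Ev 5: PC=2 idx=2 pred=T actual=T -> ctr[2]=3
Ev 6: PC=2 idx=2 pred=T actual=N -> ctr[2]=2
Ev 7: PC=6 idx=2 pred=T actual=N -> ctr[2]=1
Ev 8: PC=2 idx=2 pred=N actual=T -> ctr[2]=2

Answer: 1 1 2 1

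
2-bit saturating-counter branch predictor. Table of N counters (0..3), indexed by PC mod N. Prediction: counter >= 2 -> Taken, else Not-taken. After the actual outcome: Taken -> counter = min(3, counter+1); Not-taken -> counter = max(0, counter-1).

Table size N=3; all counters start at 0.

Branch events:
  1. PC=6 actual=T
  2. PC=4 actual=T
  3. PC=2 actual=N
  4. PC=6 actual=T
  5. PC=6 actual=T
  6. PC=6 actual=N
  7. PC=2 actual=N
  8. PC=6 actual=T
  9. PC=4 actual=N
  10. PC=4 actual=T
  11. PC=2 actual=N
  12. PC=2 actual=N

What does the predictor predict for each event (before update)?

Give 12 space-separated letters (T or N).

Answer: N N N N T T N T N N N N

Derivation:
Ev 1: PC=6 idx=0 pred=N actual=T -> ctr[0]=1
Ev 2: PC=4 idx=1 pred=N actual=T -> ctr[1]=1
Ev 3: PC=2 idx=2 pred=N actual=N -> ctr[2]=0
Ev 4: PC=6 idx=0 pred=N actual=T -> ctr[0]=2
Ev 5: PC=6 idx=0 pred=T actual=T -> ctr[0]=3
Ev 6: PC=6 idx=0 pred=T actual=N -> ctr[0]=2
Ev 7: PC=2 idx=2 pred=N actual=N -> ctr[2]=0
Ev 8: PC=6 idx=0 pred=T actual=T -> ctr[0]=3
Ev 9: PC=4 idx=1 pred=N actual=N -> ctr[1]=0
Ev 10: PC=4 idx=1 pred=N actual=T -> ctr[1]=1
Ev 11: PC=2 idx=2 pred=N actual=N -> ctr[2]=0
Ev 12: PC=2 idx=2 pred=N actual=N -> ctr[2]=0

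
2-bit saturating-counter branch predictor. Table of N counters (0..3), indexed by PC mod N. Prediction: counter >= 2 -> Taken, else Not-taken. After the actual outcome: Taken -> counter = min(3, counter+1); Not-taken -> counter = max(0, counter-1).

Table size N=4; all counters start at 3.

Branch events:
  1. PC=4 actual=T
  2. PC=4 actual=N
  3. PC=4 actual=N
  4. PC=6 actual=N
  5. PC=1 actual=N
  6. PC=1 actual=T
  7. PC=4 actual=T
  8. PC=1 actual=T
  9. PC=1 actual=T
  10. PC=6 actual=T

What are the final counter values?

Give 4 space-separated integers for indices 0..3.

Answer: 2 3 3 3

Derivation:
Ev 1: PC=4 idx=0 pred=T actual=T -> ctr[0]=3
Ev 2: PC=4 idx=0 pred=T actual=N -> ctr[0]=2
Ev 3: PC=4 idx=0 pred=T actual=N -> ctr[0]=1
Ev 4: PC=6 idx=2 pred=T actual=N -> ctr[2]=2
Ev 5: PC=1 idx=1 pred=T actual=N -> ctr[1]=2
Ev 6: PC=1 idx=1 pred=T actual=T -> ctr[1]=3
Ev 7: PC=4 idx=0 pred=N actual=T -> ctr[0]=2
Ev 8: PC=1 idx=1 pred=T actual=T -> ctr[1]=3
Ev 9: PC=1 idx=1 pred=T actual=T -> ctr[1]=3
Ev 10: PC=6 idx=2 pred=T actual=T -> ctr[2]=3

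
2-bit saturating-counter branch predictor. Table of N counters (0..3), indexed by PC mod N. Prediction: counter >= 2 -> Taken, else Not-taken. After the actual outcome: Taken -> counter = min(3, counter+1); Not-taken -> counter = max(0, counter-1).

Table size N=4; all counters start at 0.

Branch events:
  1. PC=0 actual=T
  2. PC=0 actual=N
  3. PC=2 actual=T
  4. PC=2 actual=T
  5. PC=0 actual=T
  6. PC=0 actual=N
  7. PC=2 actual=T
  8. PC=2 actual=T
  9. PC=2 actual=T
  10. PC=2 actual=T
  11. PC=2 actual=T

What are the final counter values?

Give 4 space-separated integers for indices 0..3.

Ev 1: PC=0 idx=0 pred=N actual=T -> ctr[0]=1
Ev 2: PC=0 idx=0 pred=N actual=N -> ctr[0]=0
Ev 3: PC=2 idx=2 pred=N actual=T -> ctr[2]=1
Ev 4: PC=2 idx=2 pred=N actual=T -> ctr[2]=2
Ev 5: PC=0 idx=0 pred=N actual=T -> ctr[0]=1
Ev 6: PC=0 idx=0 pred=N actual=N -> ctr[0]=0
Ev 7: PC=2 idx=2 pred=T actual=T -> ctr[2]=3
Ev 8: PC=2 idx=2 pred=T actual=T -> ctr[2]=3
Ev 9: PC=2 idx=2 pred=T actual=T -> ctr[2]=3
Ev 10: PC=2 idx=2 pred=T actual=T -> ctr[2]=3
Ev 11: PC=2 idx=2 pred=T actual=T -> ctr[2]=3

Answer: 0 0 3 0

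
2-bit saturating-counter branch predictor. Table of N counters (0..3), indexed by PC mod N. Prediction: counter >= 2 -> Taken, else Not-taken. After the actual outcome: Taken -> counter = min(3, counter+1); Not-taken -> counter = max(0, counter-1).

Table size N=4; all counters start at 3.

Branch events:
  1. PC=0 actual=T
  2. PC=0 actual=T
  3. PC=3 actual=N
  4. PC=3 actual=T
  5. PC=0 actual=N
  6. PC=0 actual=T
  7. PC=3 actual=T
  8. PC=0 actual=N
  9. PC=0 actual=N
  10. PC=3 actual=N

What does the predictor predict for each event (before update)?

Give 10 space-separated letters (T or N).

Ev 1: PC=0 idx=0 pred=T actual=T -> ctr[0]=3
Ev 2: PC=0 idx=0 pred=T actual=T -> ctr[0]=3
Ev 3: PC=3 idx=3 pred=T actual=N -> ctr[3]=2
Ev 4: PC=3 idx=3 pred=T actual=T -> ctr[3]=3
Ev 5: PC=0 idx=0 pred=T actual=N -> ctr[0]=2
Ev 6: PC=0 idx=0 pred=T actual=T -> ctr[0]=3
Ev 7: PC=3 idx=3 pred=T actual=T -> ctr[3]=3
Ev 8: PC=0 idx=0 pred=T actual=N -> ctr[0]=2
Ev 9: PC=0 idx=0 pred=T actual=N -> ctr[0]=1
Ev 10: PC=3 idx=3 pred=T actual=N -> ctr[3]=2

Answer: T T T T T T T T T T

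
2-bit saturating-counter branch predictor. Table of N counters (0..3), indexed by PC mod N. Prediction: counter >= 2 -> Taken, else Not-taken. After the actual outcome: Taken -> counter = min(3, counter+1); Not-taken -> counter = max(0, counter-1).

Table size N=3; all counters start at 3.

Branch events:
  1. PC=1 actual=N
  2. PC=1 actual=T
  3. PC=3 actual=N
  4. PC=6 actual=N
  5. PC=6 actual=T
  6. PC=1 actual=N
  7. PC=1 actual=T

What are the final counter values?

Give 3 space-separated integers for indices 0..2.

Answer: 2 3 3

Derivation:
Ev 1: PC=1 idx=1 pred=T actual=N -> ctr[1]=2
Ev 2: PC=1 idx=1 pred=T actual=T -> ctr[1]=3
Ev 3: PC=3 idx=0 pred=T actual=N -> ctr[0]=2
Ev 4: PC=6 idx=0 pred=T actual=N -> ctr[0]=1
Ev 5: PC=6 idx=0 pred=N actual=T -> ctr[0]=2
Ev 6: PC=1 idx=1 pred=T actual=N -> ctr[1]=2
Ev 7: PC=1 idx=1 pred=T actual=T -> ctr[1]=3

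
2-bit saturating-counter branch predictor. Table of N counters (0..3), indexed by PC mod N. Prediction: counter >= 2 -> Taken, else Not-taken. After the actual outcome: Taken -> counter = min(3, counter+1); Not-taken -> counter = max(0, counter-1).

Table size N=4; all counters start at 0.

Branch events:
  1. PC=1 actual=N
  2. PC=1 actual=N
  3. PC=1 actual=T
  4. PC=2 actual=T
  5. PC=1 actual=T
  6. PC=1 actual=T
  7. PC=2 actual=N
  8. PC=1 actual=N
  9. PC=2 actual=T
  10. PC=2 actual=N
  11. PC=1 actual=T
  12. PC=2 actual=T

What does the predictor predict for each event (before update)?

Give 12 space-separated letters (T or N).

Ev 1: PC=1 idx=1 pred=N actual=N -> ctr[1]=0
Ev 2: PC=1 idx=1 pred=N actual=N -> ctr[1]=0
Ev 3: PC=1 idx=1 pred=N actual=T -> ctr[1]=1
Ev 4: PC=2 idx=2 pred=N actual=T -> ctr[2]=1
Ev 5: PC=1 idx=1 pred=N actual=T -> ctr[1]=2
Ev 6: PC=1 idx=1 pred=T actual=T -> ctr[1]=3
Ev 7: PC=2 idx=2 pred=N actual=N -> ctr[2]=0
Ev 8: PC=1 idx=1 pred=T actual=N -> ctr[1]=2
Ev 9: PC=2 idx=2 pred=N actual=T -> ctr[2]=1
Ev 10: PC=2 idx=2 pred=N actual=N -> ctr[2]=0
Ev 11: PC=1 idx=1 pred=T actual=T -> ctr[1]=3
Ev 12: PC=2 idx=2 pred=N actual=T -> ctr[2]=1

Answer: N N N N N T N T N N T N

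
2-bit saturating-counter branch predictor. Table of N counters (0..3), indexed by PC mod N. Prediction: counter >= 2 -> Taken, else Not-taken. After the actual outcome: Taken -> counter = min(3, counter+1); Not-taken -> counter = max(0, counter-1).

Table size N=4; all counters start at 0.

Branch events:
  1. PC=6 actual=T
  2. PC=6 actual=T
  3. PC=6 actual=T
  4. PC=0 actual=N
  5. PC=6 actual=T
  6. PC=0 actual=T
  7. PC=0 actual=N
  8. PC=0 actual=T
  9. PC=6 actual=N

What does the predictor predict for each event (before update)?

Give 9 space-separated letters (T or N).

Ev 1: PC=6 idx=2 pred=N actual=T -> ctr[2]=1
Ev 2: PC=6 idx=2 pred=N actual=T -> ctr[2]=2
Ev 3: PC=6 idx=2 pred=T actual=T -> ctr[2]=3
Ev 4: PC=0 idx=0 pred=N actual=N -> ctr[0]=0
Ev 5: PC=6 idx=2 pred=T actual=T -> ctr[2]=3
Ev 6: PC=0 idx=0 pred=N actual=T -> ctr[0]=1
Ev 7: PC=0 idx=0 pred=N actual=N -> ctr[0]=0
Ev 8: PC=0 idx=0 pred=N actual=T -> ctr[0]=1
Ev 9: PC=6 idx=2 pred=T actual=N -> ctr[2]=2

Answer: N N T N T N N N T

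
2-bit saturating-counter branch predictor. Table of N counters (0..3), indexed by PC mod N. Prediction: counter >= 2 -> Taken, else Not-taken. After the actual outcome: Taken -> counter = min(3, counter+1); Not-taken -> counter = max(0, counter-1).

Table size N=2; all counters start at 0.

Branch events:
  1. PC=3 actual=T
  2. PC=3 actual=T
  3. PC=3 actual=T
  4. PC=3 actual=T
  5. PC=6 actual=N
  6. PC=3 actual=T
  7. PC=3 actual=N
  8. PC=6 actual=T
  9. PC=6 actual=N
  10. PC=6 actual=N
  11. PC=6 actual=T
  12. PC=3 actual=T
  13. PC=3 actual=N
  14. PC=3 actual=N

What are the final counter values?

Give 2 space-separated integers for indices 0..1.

Answer: 1 1

Derivation:
Ev 1: PC=3 idx=1 pred=N actual=T -> ctr[1]=1
Ev 2: PC=3 idx=1 pred=N actual=T -> ctr[1]=2
Ev 3: PC=3 idx=1 pred=T actual=T -> ctr[1]=3
Ev 4: PC=3 idx=1 pred=T actual=T -> ctr[1]=3
Ev 5: PC=6 idx=0 pred=N actual=N -> ctr[0]=0
Ev 6: PC=3 idx=1 pred=T actual=T -> ctr[1]=3
Ev 7: PC=3 idx=1 pred=T actual=N -> ctr[1]=2
Ev 8: PC=6 idx=0 pred=N actual=T -> ctr[0]=1
Ev 9: PC=6 idx=0 pred=N actual=N -> ctr[0]=0
Ev 10: PC=6 idx=0 pred=N actual=N -> ctr[0]=0
Ev 11: PC=6 idx=0 pred=N actual=T -> ctr[0]=1
Ev 12: PC=3 idx=1 pred=T actual=T -> ctr[1]=3
Ev 13: PC=3 idx=1 pred=T actual=N -> ctr[1]=2
Ev 14: PC=3 idx=1 pred=T actual=N -> ctr[1]=1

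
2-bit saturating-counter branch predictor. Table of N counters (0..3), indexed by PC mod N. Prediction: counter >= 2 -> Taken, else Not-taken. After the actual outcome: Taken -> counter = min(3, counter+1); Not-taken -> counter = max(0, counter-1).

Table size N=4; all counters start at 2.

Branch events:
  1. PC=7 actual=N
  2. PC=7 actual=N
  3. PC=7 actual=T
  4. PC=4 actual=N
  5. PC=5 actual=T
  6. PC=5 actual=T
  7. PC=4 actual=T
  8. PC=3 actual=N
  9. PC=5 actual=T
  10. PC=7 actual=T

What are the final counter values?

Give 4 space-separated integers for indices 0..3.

Answer: 2 3 2 1

Derivation:
Ev 1: PC=7 idx=3 pred=T actual=N -> ctr[3]=1
Ev 2: PC=7 idx=3 pred=N actual=N -> ctr[3]=0
Ev 3: PC=7 idx=3 pred=N actual=T -> ctr[3]=1
Ev 4: PC=4 idx=0 pred=T actual=N -> ctr[0]=1
Ev 5: PC=5 idx=1 pred=T actual=T -> ctr[1]=3
Ev 6: PC=5 idx=1 pred=T actual=T -> ctr[1]=3
Ev 7: PC=4 idx=0 pred=N actual=T -> ctr[0]=2
Ev 8: PC=3 idx=3 pred=N actual=N -> ctr[3]=0
Ev 9: PC=5 idx=1 pred=T actual=T -> ctr[1]=3
Ev 10: PC=7 idx=3 pred=N actual=T -> ctr[3]=1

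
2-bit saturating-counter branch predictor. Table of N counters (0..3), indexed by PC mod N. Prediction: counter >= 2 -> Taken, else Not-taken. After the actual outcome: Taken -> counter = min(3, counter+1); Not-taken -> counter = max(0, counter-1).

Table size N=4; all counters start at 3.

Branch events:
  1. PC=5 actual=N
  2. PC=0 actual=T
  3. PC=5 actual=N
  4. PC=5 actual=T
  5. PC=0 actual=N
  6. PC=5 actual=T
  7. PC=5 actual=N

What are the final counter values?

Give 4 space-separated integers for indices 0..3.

Answer: 2 2 3 3

Derivation:
Ev 1: PC=5 idx=1 pred=T actual=N -> ctr[1]=2
Ev 2: PC=0 idx=0 pred=T actual=T -> ctr[0]=3
Ev 3: PC=5 idx=1 pred=T actual=N -> ctr[1]=1
Ev 4: PC=5 idx=1 pred=N actual=T -> ctr[1]=2
Ev 5: PC=0 idx=0 pred=T actual=N -> ctr[0]=2
Ev 6: PC=5 idx=1 pred=T actual=T -> ctr[1]=3
Ev 7: PC=5 idx=1 pred=T actual=N -> ctr[1]=2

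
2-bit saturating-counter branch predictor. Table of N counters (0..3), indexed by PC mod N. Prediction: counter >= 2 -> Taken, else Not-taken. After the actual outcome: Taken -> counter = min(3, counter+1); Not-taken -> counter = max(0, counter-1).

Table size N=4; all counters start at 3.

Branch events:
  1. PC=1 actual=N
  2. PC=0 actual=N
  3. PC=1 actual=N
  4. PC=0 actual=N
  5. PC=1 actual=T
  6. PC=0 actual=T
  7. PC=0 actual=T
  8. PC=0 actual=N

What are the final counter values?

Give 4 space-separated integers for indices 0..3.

Ev 1: PC=1 idx=1 pred=T actual=N -> ctr[1]=2
Ev 2: PC=0 idx=0 pred=T actual=N -> ctr[0]=2
Ev 3: PC=1 idx=1 pred=T actual=N -> ctr[1]=1
Ev 4: PC=0 idx=0 pred=T actual=N -> ctr[0]=1
Ev 5: PC=1 idx=1 pred=N actual=T -> ctr[1]=2
Ev 6: PC=0 idx=0 pred=N actual=T -> ctr[0]=2
Ev 7: PC=0 idx=0 pred=T actual=T -> ctr[0]=3
Ev 8: PC=0 idx=0 pred=T actual=N -> ctr[0]=2

Answer: 2 2 3 3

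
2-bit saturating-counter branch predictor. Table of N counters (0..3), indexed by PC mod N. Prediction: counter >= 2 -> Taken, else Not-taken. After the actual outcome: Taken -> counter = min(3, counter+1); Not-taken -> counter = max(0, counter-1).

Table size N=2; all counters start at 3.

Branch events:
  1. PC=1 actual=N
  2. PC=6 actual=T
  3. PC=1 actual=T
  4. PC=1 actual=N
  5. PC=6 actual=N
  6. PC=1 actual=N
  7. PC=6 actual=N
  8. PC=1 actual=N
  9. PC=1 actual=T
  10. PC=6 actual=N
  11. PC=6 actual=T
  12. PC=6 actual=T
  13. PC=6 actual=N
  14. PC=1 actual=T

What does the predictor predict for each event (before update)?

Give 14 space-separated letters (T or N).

Ev 1: PC=1 idx=1 pred=T actual=N -> ctr[1]=2
Ev 2: PC=6 idx=0 pred=T actual=T -> ctr[0]=3
Ev 3: PC=1 idx=1 pred=T actual=T -> ctr[1]=3
Ev 4: PC=1 idx=1 pred=T actual=N -> ctr[1]=2
Ev 5: PC=6 idx=0 pred=T actual=N -> ctr[0]=2
Ev 6: PC=1 idx=1 pred=T actual=N -> ctr[1]=1
Ev 7: PC=6 idx=0 pred=T actual=N -> ctr[0]=1
Ev 8: PC=1 idx=1 pred=N actual=N -> ctr[1]=0
Ev 9: PC=1 idx=1 pred=N actual=T -> ctr[1]=1
Ev 10: PC=6 idx=0 pred=N actual=N -> ctr[0]=0
Ev 11: PC=6 idx=0 pred=N actual=T -> ctr[0]=1
Ev 12: PC=6 idx=0 pred=N actual=T -> ctr[0]=2
Ev 13: PC=6 idx=0 pred=T actual=N -> ctr[0]=1
Ev 14: PC=1 idx=1 pred=N actual=T -> ctr[1]=2

Answer: T T T T T T T N N N N N T N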